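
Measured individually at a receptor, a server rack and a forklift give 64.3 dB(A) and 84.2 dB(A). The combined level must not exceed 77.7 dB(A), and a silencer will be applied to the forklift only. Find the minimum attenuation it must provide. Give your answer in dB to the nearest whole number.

7 dB

Everything except the forklift sums to 10^(64.3/10) = 2.692e+06 in linear terms, 64.30 dB(A).
The limit corresponds to 10^(77.7/10) = 5.888e+07; subtracting the fixed part leaves 5.619e+07 for the forklift, i.e. 77.50 dB(A).
So the forklift must be reduced from 84.2 to 77.50 dB(A): IL = 6.70 dB.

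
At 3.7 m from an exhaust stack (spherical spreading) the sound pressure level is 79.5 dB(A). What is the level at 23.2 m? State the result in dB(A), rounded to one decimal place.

63.6 dB(A)

Spherical spreading from a point source gives a 20·log₁₀(r₂/r₁) drop.
L₂ = 79.5 − 20·log₁₀(23.2/3.7) = 79.5 − 15.946 = 63.55 dB(A).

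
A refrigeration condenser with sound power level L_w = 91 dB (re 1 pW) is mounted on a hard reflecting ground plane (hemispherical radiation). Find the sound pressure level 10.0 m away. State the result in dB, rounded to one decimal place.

63.0 dB

L_p = L_w − 10·log₁₀(2π·r²) with r = 10.0 m.
2π·r² = 628.3 m², 10·log₁₀ of that is 27.982 dB.
L_p = 91 − 27.982 = 63.02 dB.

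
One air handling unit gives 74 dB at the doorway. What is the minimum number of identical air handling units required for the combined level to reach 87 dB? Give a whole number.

The shortfall is 87 − 74 = 13.0 dB, and N units add 10·log₁₀ N, so need 10·log₁₀ N ≥ 13.0.
N ≥ 10^(13.0/10) = 19.953, so N = 20.

20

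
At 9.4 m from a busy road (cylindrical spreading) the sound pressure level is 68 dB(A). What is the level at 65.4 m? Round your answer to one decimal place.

59.6 dB(A)

Cylindrical spreading from a line source gives a 10·log₁₀(r₂/r₁) drop.
L₂ = 68 − 10·log₁₀(65.4/9.4) = 68 − 8.424 = 59.58 dB(A).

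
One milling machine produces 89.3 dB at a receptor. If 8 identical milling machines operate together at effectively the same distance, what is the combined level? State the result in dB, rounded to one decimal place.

98.3 dB

With 8 equal, uncorrelated contributions the intensity is 8× that of one unit, giving a rise of 10·log₁₀ 8.
L_total = 89.3 + 10·log₁₀(8) = 89.3 + 9.031 = 98.33 dB.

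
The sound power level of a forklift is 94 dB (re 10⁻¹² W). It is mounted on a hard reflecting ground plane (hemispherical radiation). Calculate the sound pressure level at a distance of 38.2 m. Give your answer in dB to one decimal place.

Free-field hemispherical radiation: L_p = L_w − 10·log₁₀(2π·r²), r = 38.2 m.
2π·r² = 9169 m², 10·log₁₀ of that is 39.623 dB.
L_p = 94 − 39.623 = 54.38 dB.

54.4 dB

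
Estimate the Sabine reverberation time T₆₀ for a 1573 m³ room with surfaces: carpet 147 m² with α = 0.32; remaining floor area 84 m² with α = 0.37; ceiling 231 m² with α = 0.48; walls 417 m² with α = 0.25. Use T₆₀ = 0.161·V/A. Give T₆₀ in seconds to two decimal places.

A = Σ Sᵢαᵢ = 147·0.32 + 84·0.37 + 231·0.48 + 417·0.25 = 293.25 m².
T₆₀ = 0.161 × 1573 / 293.25 = 0.864 s.

0.86 s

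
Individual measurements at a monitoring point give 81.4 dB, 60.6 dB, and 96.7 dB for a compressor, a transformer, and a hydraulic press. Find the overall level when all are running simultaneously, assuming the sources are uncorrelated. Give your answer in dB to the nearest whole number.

97 dB

Incoherent sources combine by intensity addition: L_total = 10·log₁₀(Σ 10^(L_i/10)).
Σ 10^(L/10) = 10^(81.4/10) + 10^(60.6/10) + 10^(96.7/10) = 4.817e+09.
L_total = 10·log₁₀(4.817e+09) = 96.83 dB.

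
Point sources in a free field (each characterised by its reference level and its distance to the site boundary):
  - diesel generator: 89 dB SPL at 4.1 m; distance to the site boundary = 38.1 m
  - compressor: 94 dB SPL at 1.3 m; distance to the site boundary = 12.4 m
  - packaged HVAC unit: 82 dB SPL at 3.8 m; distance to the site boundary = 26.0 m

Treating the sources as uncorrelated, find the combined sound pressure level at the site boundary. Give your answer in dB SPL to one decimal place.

Propagate each source to the receiver with L = L_ref − 20·log₁₀(r/r_ref), then add intensities.
diesel generator: 89 − 20·log₁₀(38.1/4.1) = 89 − 19.36 = 69.64 dB SPL.
compressor: 94 − 20·log₁₀(12.4/1.3) = 94 − 19.59 = 74.41 dB SPL.
packaged HVAC unit: 82 − 20·log₁₀(26.0/3.8) = 82 − 16.70 = 65.30 dB SPL.
Σ 10^(L/10) = 4.019e+07 → L_total = 10·log₁₀(4.019e+07) = 76.04 dB SPL.

76.0 dB SPL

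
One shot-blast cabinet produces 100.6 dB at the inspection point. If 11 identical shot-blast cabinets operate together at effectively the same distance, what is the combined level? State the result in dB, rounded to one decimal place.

With 11 equal, uncorrelated contributions the intensity is 11× that of one unit, giving a rise of 10·log₁₀ 11.
L_total = 100.6 + 10·log₁₀(11) = 100.6 + 10.414 = 111.01 dB.

111.0 dB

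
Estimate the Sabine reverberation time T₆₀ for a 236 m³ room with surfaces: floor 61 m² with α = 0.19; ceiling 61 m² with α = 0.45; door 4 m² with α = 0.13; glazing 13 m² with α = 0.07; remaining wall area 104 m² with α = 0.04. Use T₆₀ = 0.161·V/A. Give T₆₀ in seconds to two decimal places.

Summing Sᵢαᵢ: 61·0.19 + 61·0.45 + 4·0.13 + 13·0.07 + 104·0.04 = 44.63 m².
T₆₀ = 0.161·V/A = 0.161·236/44.63 = 0.851 s.

0.85 s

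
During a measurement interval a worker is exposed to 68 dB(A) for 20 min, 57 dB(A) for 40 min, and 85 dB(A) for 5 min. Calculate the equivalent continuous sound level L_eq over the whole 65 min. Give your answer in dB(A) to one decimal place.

74.2 dB(A)

L_eq = 10·log₁₀[(1/T)·Σ tᵢ·10^(Lᵢ/10)] with T = 65 min.
Σ tᵢ·10^(Lᵢ/10) = 20·10^(68/10) + 40·10^(57/10) + 5·10^(85/10) = 1.727e+09.
L_eq = 10·log₁₀(1.727e+09/65) = 74.24 dB(A).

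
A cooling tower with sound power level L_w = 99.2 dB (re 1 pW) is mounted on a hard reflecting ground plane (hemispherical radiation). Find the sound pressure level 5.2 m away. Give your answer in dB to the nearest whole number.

L_p = L_w − 10·log₁₀(2π·r²) with r = 5.2 m.
2π·r² = 169.9 m², 10·log₁₀ of that is 22.302 dB.
L_p = 99.2 − 22.302 = 76.90 dB.

77 dB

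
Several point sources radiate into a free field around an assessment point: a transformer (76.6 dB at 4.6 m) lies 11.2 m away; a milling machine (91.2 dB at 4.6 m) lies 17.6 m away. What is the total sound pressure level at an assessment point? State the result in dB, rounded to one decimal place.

Apply inverse-square spreading to bring every level to the receiver, then sum 10^(L/10).
transformer: 76.6 − 20·log₁₀(11.2/4.6) = 76.6 − 7.73 = 68.87 dB.
milling machine: 91.2 − 20·log₁₀(17.6/4.6) = 91.2 − 11.66 = 79.54 dB.
Σ 10^(L/10) = 9.776e+07 → L_total = 10·log₁₀(9.776e+07) = 79.90 dB.

79.9 dB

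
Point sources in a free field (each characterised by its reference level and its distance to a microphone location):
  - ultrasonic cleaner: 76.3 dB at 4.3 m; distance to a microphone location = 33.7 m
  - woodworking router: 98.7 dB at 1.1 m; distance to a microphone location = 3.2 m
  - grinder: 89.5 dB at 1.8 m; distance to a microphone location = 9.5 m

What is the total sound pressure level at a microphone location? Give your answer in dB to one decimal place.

Apply inverse-square spreading to bring every level to the receiver, then sum 10^(L/10).
ultrasonic cleaner: 76.3 − 20·log₁₀(33.7/4.3) = 76.3 − 17.88 = 58.42 dB.
woodworking router: 98.7 − 20·log₁₀(3.2/1.1) = 98.7 − 9.28 = 89.42 dB.
grinder: 89.5 − 20·log₁₀(9.5/1.8) = 89.5 − 14.45 = 75.05 dB.
Σ 10^(L/10) = 9.087e+08 → L_total = 10·log₁₀(9.087e+08) = 89.58 dB.

89.6 dB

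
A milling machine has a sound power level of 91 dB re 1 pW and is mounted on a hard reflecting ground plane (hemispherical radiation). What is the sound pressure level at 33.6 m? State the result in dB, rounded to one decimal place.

The power spreads over a hemisphere of area 2π·r², so L_p = L_w − 10·log₁₀(2π·r²).
2π·r² = 7093 m², 10·log₁₀ of that is 38.509 dB.
L_p = 91 − 38.509 = 52.49 dB.

52.5 dB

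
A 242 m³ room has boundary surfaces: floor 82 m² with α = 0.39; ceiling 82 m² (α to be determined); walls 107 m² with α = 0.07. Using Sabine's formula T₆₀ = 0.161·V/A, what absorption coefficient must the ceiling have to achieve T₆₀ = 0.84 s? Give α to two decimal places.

0.08

From T₆₀ = 0.161·V/A, the target T₆₀ = 0.84 s needs A = 0.161·242/0.84 = 46.38 m².
Absorption from the other surfaces = 82·0.39 + 107·0.07 = 39.47 m², so the ceiling must supply 6.91 m² over 82 m².
α = 6.91/82 = 0.084.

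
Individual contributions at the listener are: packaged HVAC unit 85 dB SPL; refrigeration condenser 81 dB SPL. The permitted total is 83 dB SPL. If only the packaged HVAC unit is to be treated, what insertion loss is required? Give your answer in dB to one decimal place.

Fixed contribution from the other source: Σ 10^(L/10) = 10^(81/10) = 1.259e+08 (81.00 dB SPL).
The limit corresponds to 10^(83/10) = 1.995e+08; subtracting the fixed part leaves 7.363e+07 for the packaged HVAC unit, i.e. 78.67 dB SPL.
So the packaged HVAC unit must be reduced from 85 to 78.67 dB SPL: IL = 6.33 dB.

6.3 dB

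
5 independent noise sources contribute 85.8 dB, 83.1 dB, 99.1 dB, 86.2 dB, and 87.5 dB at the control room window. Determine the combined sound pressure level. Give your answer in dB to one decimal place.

99.9 dB

For uncorrelated sources the intensities add, so convert each level to linear form, sum, and take 10·log₁₀ of the total.
Σ 10^(L/10) = 10^(85.8/10) + 10^(83.1/10) + 10^(99.1/10) + 10^(86.2/10) + 10^(87.5/10) = 9.692e+09.
L_total = 10·log₁₀(9.692e+09) = 99.86 dB.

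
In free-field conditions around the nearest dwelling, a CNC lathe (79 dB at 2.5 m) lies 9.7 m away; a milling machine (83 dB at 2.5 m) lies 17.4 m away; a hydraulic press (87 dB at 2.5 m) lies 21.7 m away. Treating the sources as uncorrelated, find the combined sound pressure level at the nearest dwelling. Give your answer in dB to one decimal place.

72.1 dB

Apply inverse-square spreading to bring every level to the receiver, then sum 10^(L/10).
CNC lathe: 79 − 20·log₁₀(9.7/2.5) = 79 − 11.78 = 67.22 dB.
milling machine: 83 − 20·log₁₀(17.4/2.5) = 83 − 16.85 = 66.15 dB.
hydraulic press: 87 − 20·log₁₀(21.7/2.5) = 87 − 18.77 = 68.23 dB.
Σ 10^(L/10) = 1.605e+07 → L_total = 10·log₁₀(1.605e+07) = 72.05 dB.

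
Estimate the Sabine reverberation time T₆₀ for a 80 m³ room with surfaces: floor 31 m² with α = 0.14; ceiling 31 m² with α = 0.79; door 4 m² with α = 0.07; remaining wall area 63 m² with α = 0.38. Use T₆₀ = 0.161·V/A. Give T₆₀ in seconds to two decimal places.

Total absorption A = 31·0.14 + 31·0.79 + 4·0.07 + 63·0.38 = 53.05 m² sabins.
T₆₀ = 0.161 × 80 / 53.05 = 0.243 s.

0.24 s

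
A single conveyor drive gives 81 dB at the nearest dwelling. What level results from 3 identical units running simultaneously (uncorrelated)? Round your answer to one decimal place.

With 3 equal, uncorrelated contributions the intensity is 3× that of one unit, giving a rise of 10·log₁₀ 3.
L_total = 81 + 10·log₁₀(3) = 81 + 4.771 = 85.77 dB.

85.8 dB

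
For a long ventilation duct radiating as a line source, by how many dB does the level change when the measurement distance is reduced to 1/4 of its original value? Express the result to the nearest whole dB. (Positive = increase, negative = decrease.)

With cylindrical spreading the level changes by −10·log₁₀(r₂/r₁).
ΔL = −10·log₁₀(0.25) = +6.02 dB.

+6 dB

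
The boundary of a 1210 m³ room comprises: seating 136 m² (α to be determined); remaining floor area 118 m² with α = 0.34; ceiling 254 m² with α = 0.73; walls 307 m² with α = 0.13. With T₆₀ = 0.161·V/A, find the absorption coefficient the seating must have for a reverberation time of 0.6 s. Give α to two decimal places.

0.44

Required total absorption A = 0.161·1210/0.6 = 324.68 m².
Absorption from the other surfaces = 118·0.34 + 254·0.73 + 307·0.13 = 265.45 m², so the seating must supply 59.23 m² over 136 m².
α = 59.23/136 = 0.436.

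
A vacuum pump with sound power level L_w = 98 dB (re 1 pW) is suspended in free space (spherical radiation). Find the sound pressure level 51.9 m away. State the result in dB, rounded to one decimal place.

L_p = L_w − 10·log₁₀(4π·r²) with r = 51.9 m.
4π·r² = 3.385e+04 m², 10·log₁₀ of that is 45.295 dB.
L_p = 98 − 45.295 = 52.70 dB.

52.7 dB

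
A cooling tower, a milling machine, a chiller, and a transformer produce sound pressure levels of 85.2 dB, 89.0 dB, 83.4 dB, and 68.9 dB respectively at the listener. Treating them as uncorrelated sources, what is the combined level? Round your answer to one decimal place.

Incoherent sources combine by intensity addition: L_total = 10·log₁₀(Σ 10^(L_i/10)).
Σ 10^(L/10) = 10^(85.2/10) + 10^(89.0/10) + 10^(83.4/10) + 10^(68.9/10) = 1.352e+09.
L_total = 10·log₁₀(1.352e+09) = 91.31 dB.

91.3 dB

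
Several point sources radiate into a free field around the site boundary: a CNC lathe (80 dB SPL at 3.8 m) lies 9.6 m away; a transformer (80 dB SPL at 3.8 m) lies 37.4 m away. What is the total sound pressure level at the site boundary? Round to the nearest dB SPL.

72 dB SPL

First find each source's level at the receiver (point-source: −20·log₁₀(r/r_ref)), then combine on an intensity basis.
CNC lathe: 80 − 20·log₁₀(9.6/3.8) = 80 − 8.05 = 71.95 dB SPL.
transformer: 80 − 20·log₁₀(37.4/3.8) = 80 − 19.86 = 60.14 dB SPL.
Σ 10^(L/10) = 1.670e+07 → L_total = 10·log₁₀(1.670e+07) = 72.23 dB SPL.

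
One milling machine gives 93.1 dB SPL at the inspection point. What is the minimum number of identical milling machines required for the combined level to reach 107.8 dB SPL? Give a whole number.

30

N identical sources give L₁ + 10·log₁₀ N, so require 10·log₁₀ N ≥ 107.8 − 93.1 = 14.7 dB.
N ≥ 10^(14.7/10) = 29.512, so N = 30.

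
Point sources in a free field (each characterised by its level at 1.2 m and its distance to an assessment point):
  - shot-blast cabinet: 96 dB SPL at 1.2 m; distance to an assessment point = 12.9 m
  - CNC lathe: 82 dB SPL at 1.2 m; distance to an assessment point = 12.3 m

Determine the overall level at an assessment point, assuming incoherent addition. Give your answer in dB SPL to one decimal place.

75.6 dB SPL

First find each source's level at the receiver (point-source: −20·log₁₀(r/r_ref)), then combine on an intensity basis.
shot-blast cabinet: 96 − 20·log₁₀(12.9/1.2) = 96 − 20.63 = 75.37 dB SPL.
CNC lathe: 82 − 20·log₁₀(12.3/1.2) = 82 − 20.21 = 61.79 dB SPL.
Σ 10^(L/10) = 3.596e+07 → L_total = 10·log₁₀(3.596e+07) = 75.56 dB SPL.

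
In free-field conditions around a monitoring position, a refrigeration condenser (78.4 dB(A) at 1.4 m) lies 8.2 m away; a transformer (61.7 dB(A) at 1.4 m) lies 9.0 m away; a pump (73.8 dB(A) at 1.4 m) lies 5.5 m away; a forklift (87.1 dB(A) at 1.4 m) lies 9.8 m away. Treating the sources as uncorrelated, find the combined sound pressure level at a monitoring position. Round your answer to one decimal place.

First find each source's level at the receiver (point-source: −20·log₁₀(r/r_ref)), then combine on an intensity basis.
refrigeration condenser: 78.4 − 20·log₁₀(8.2/1.4) = 78.4 − 15.35 = 63.05 dB(A).
transformer: 61.7 − 20·log₁₀(9.0/1.4) = 61.7 − 16.16 = 45.54 dB(A).
pump: 73.8 − 20·log₁₀(5.5/1.4) = 73.8 − 11.88 = 61.92 dB(A).
forklift: 87.1 − 20·log₁₀(9.8/1.4) = 87.1 − 16.90 = 70.20 dB(A).
Σ 10^(L/10) = 1.407e+07 → L_total = 10·log₁₀(1.407e+07) = 71.48 dB(A).

71.5 dB(A)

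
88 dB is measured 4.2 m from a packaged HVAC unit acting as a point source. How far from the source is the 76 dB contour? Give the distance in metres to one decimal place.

16.7 m

The 12.0 dB drop corresponds to a distance ratio of 10^(12.0/20) for a point source.
r₂ = 4.2·10^((88−76)/20) = 4.2·10^(12.0/20) = 16.72 m.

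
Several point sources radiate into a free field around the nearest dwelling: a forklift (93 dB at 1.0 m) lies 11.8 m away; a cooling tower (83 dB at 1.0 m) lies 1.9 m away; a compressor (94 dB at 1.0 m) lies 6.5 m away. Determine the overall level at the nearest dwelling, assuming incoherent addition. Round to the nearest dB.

81 dB

Propagate each source to the receiver with L = L_ref − 20·log₁₀(r/r_ref), then add intensities.
forklift: 93 − 20·log₁₀(11.8/1.0) = 93 − 21.44 = 71.56 dB.
cooling tower: 83 − 20·log₁₀(1.9/1.0) = 83 − 5.58 = 77.42 dB.
compressor: 94 − 20·log₁₀(6.5/1.0) = 94 − 16.26 = 77.74 dB.
Σ 10^(L/10) = 1.291e+08 → L_total = 10·log₁₀(1.291e+08) = 81.11 dB.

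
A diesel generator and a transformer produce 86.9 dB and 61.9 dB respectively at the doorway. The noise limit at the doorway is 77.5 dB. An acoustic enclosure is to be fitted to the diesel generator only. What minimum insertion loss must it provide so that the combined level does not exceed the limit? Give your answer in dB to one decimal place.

9.5 dB

Everything except the diesel generator sums to 10^(61.9/10) = 1.549e+06 in linear terms, 61.90 dB.
To meet 77.5 dB overall, the treated diesel generator may contribute at most 10^(77.5/10) − 1.549e+06 = 5.469e+07, i.e. 77.38 dB.
Required insertion loss = 86.9 − 77.38 = 9.52 dB.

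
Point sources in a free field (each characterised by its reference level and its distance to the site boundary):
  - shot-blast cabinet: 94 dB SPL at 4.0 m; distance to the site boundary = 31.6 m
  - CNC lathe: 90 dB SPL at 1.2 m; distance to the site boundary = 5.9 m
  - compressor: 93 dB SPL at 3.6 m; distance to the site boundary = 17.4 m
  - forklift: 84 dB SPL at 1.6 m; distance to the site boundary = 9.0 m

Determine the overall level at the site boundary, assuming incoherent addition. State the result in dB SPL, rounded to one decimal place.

82.4 dB SPL

First find each source's level at the receiver (point-source: −20·log₁₀(r/r_ref)), then combine on an intensity basis.
shot-blast cabinet: 94 − 20·log₁₀(31.6/4.0) = 94 − 17.95 = 76.05 dB SPL.
CNC lathe: 90 − 20·log₁₀(5.9/1.2) = 90 − 13.83 = 76.17 dB SPL.
compressor: 93 − 20·log₁₀(17.4/3.6) = 93 − 13.68 = 79.32 dB SPL.
forklift: 84 − 20·log₁₀(9.0/1.6) = 84 − 15.00 = 69.00 dB SPL.
Σ 10^(L/10) = 1.750e+08 → L_total = 10·log₁₀(1.750e+08) = 82.43 dB SPL.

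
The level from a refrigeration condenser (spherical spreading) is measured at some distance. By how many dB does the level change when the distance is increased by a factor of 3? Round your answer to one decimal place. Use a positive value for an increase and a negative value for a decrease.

-9.5 dB

Point-source spreading: ΔL = −20·log₁₀(r₂/r₁).
ΔL = −20·log₁₀(3) = -9.54 dB.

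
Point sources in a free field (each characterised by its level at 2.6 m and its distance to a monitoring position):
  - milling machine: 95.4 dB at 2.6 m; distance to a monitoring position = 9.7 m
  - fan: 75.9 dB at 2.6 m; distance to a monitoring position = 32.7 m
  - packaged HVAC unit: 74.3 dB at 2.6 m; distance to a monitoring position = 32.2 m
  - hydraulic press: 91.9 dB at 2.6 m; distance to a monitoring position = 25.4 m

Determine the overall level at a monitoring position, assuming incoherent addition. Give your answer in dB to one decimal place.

Apply inverse-square spreading to bring every level to the receiver, then sum 10^(L/10).
milling machine: 95.4 − 20·log₁₀(9.7/2.6) = 95.4 − 11.44 = 83.96 dB.
fan: 75.9 − 20·log₁₀(32.7/2.6) = 75.9 − 21.99 = 53.91 dB.
packaged HVAC unit: 74.3 − 20·log₁₀(32.2/2.6) = 74.3 − 21.86 = 52.44 dB.
hydraulic press: 91.9 − 20·log₁₀(25.4/2.6) = 91.9 − 19.80 = 72.10 dB.
Σ 10^(L/10) = 2.658e+08 → L_total = 10·log₁₀(2.658e+08) = 84.25 dB.

84.2 dB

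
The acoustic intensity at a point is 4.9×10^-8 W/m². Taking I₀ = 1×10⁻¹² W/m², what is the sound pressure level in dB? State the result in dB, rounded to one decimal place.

Dividing by I₀ shifts the exponent by 12: I/I₀ = 4.9×10^4.
L = 10·(0.6902 + 4) = 46.90 dB.

46.9 dB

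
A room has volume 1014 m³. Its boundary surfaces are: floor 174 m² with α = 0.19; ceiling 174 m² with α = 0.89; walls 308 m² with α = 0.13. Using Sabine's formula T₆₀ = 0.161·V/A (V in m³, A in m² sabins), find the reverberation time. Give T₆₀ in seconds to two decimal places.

0.72 s

Total absorption A = 174·0.19 + 174·0.89 + 308·0.13 = 227.96 m² sabins.
T₆₀ = 0.161 × 1014 / 227.96 = 0.716 s.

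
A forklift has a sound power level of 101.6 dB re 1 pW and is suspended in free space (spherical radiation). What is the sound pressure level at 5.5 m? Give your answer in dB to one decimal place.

75.8 dB

Free-field spherical radiation: L_p = L_w − 10·log₁₀(4π·r²), r = 5.5 m.
4π·r² = 380.1 m², 10·log₁₀ of that is 25.799 dB.
L_p = 101.6 − 25.799 = 75.80 dB.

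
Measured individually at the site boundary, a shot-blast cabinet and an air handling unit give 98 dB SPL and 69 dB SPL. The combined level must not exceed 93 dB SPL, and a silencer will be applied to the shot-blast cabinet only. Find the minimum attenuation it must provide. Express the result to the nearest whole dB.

5 dB

The untreated sources together contribute 10^(69/10) = 7.943e+06, i.e. 69.00 dB SPL.
To meet 93 dB SPL overall, the treated shot-blast cabinet may contribute at most 10^(93/10) − 7.943e+06 = 1.987e+09, i.e. 92.98 dB SPL.
Required insertion loss = 98 − 92.98 = 5.02 dB.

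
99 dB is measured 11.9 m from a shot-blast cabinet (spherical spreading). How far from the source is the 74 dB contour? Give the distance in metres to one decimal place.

The 25.0 dB drop corresponds to a distance ratio of 10^(25.0/20) for a point source.
r₂ = 11.9·10^((99−74)/20) = 11.9·10^(25.0/20) = 211.62 m.

211.6 m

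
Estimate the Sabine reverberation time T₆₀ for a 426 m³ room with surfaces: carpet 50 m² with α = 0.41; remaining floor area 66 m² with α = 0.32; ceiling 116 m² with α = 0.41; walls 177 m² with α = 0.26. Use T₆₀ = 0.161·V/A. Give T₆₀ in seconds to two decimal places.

0.51 s

A = Σ Sᵢαᵢ = 50·0.41 + 66·0.32 + 116·0.41 + 177·0.26 = 135.20 m².
T₆₀ = 0.161·V/A = 0.161·426/135.20 = 0.507 s.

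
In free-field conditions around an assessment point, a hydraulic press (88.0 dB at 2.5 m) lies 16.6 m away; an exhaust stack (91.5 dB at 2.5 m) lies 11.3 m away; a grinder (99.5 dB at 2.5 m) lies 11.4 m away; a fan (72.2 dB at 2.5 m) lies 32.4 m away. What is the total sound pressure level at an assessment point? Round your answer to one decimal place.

First find each source's level at the receiver (point-source: −20·log₁₀(r/r_ref)), then combine on an intensity basis.
hydraulic press: 88.0 − 20·log₁₀(16.6/2.5) = 88.0 − 16.44 = 71.56 dB.
exhaust stack: 91.5 − 20·log₁₀(11.3/2.5) = 91.5 − 13.10 = 78.40 dB.
grinder: 99.5 − 20·log₁₀(11.4/2.5) = 99.5 − 13.18 = 86.32 dB.
fan: 72.2 − 20·log₁₀(32.4/2.5) = 72.2 − 22.25 = 49.95 dB.
Σ 10^(L/10) = 5.122e+08 → L_total = 10·log₁₀(5.122e+08) = 87.09 dB.

87.1 dB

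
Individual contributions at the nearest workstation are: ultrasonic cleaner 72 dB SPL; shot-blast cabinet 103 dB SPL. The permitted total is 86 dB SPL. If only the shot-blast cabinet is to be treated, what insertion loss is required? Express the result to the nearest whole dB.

The untreated sources together contribute 10^(72/10) = 1.585e+07, i.e. 72.00 dB SPL.
To meet 86 dB SPL overall, the treated shot-blast cabinet may contribute at most 10^(86/10) − 1.585e+07 = 3.823e+08, i.e. 85.82 dB SPL.
Required insertion loss = 103 − 85.82 = 17.18 dB.

17 dB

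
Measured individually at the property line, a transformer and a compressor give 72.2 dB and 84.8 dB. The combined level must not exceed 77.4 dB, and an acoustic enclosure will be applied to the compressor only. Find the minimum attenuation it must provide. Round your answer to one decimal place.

Everything except the compressor sums to 10^(72.2/10) = 1.660e+07 in linear terms, 72.20 dB.
To meet 77.4 dB overall, the treated compressor may contribute at most 10^(77.4/10) − 1.660e+07 = 3.836e+07, i.e. 75.84 dB.
Required insertion loss = 84.8 − 75.84 = 8.96 dB.

9.0 dB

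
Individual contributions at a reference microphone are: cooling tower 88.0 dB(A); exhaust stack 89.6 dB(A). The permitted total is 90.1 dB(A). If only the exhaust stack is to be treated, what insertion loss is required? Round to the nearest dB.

Fixed contribution from the other source: Σ 10^(L/10) = 10^(88.0/10) = 6.310e+08 (88.00 dB(A)).
To meet 90.1 dB(A) overall, the treated exhaust stack may contribute at most 10^(90.1/10) − 6.310e+08 = 3.923e+08, i.e. 85.94 dB(A).
So the exhaust stack must be reduced from 89.6 to 85.94 dB(A): IL = 3.66 dB.

4 dB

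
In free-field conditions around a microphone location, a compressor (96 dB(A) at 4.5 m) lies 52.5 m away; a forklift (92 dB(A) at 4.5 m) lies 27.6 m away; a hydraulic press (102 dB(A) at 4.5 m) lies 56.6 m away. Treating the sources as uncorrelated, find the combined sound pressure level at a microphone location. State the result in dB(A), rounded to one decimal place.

First find each source's level at the receiver (point-source: −20·log₁₀(r/r_ref)), then combine on an intensity basis.
compressor: 96 − 20·log₁₀(52.5/4.5) = 96 − 21.34 = 74.66 dB(A).
forklift: 92 − 20·log₁₀(27.6/4.5) = 92 − 15.75 = 76.25 dB(A).
hydraulic press: 102 − 20·log₁₀(56.6/4.5) = 102 − 21.99 = 80.01 dB(A).
Σ 10^(L/10) = 1.716e+08 → L_total = 10·log₁₀(1.716e+08) = 82.34 dB(A).

82.3 dB(A)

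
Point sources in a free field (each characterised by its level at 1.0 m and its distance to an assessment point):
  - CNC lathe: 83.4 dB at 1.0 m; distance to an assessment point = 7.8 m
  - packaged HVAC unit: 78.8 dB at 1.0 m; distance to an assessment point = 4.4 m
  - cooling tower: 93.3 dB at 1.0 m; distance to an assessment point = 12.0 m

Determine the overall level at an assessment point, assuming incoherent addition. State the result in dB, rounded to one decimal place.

73.5 dB

First find each source's level at the receiver (point-source: −20·log₁₀(r/r_ref)), then combine on an intensity basis.
CNC lathe: 83.4 − 20·log₁₀(7.8/1.0) = 83.4 − 17.84 = 65.56 dB.
packaged HVAC unit: 78.8 − 20·log₁₀(4.4/1.0) = 78.8 − 12.87 = 65.93 dB.
cooling tower: 93.3 − 20·log₁₀(12.0/1.0) = 93.3 − 21.58 = 71.72 dB.
Σ 10^(L/10) = 2.236e+07 → L_total = 10·log₁₀(2.236e+07) = 73.49 dB.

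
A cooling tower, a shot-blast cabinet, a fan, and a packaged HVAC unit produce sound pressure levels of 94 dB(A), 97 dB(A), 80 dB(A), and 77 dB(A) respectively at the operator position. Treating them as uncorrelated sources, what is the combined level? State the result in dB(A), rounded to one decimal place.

98.9 dB(A)

For uncorrelated sources the intensities add, so convert each level to linear form, sum, and take 10·log₁₀ of the total.
Σ 10^(L/10) = 10^(94/10) + 10^(97/10) + 10^(80/10) + 10^(77/10) = 7.674e+09.
L_total = 10·log₁₀(7.674e+09) = 98.85 dB(A).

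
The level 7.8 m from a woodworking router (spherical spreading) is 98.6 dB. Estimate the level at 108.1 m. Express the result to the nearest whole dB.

Point-source attenuation: ΔL = 20·log₁₀(r₂/r₁) = 20·log₁₀(108.1/7.8) = 22.835 dB.
L₂ = 98.6 − 20·log₁₀(108.1/7.8) = 98.6 − 22.835 = 75.77 dB.

76 dB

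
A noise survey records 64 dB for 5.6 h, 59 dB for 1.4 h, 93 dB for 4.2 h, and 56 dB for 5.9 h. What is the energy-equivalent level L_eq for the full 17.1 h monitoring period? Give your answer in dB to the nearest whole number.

Weight each interval's intensity by its duration and average over T = 17.1 h:
Σ tᵢ·10^(Lᵢ/10) = 5.6·10^(64/10) + 1.4·10^(59/10) + 4.2·10^(93/10) + 5.9·10^(56/10) = 8.398e+09.
L_eq = 10·log₁₀(8.398e+09/17.1) = 86.91 dB.

87 dB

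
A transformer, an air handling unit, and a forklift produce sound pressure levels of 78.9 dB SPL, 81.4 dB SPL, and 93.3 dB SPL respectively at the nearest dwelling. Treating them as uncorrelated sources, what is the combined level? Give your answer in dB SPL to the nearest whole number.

For uncorrelated sources the intensities add, so convert each level to linear form, sum, and take 10·log₁₀ of the total.
Σ 10^(L/10) = 10^(78.9/10) + 10^(81.4/10) + 10^(93.3/10) = 2.354e+09.
L_total = 10·log₁₀(2.354e+09) = 93.72 dB SPL.

94 dB SPL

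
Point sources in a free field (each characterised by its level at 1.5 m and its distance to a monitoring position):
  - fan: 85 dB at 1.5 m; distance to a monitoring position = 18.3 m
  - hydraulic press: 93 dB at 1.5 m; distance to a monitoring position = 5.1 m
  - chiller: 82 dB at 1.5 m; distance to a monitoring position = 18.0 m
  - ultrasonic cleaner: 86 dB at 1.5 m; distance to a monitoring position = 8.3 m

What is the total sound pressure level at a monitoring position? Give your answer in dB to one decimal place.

Apply inverse-square spreading to bring every level to the receiver, then sum 10^(L/10).
fan: 85 − 20·log₁₀(18.3/1.5) = 85 − 21.73 = 63.27 dB.
hydraulic press: 93 − 20·log₁₀(5.1/1.5) = 93 − 10.63 = 82.37 dB.
chiller: 82 − 20·log₁₀(18.0/1.5) = 82 − 21.58 = 60.42 dB.
ultrasonic cleaner: 86 − 20·log₁₀(8.3/1.5) = 86 − 14.86 = 71.14 dB.
Σ 10^(L/10) = 1.888e+08 → L_total = 10·log₁₀(1.888e+08) = 82.76 dB.

82.8 dB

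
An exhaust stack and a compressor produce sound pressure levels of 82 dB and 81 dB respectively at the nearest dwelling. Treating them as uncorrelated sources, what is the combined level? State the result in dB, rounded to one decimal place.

Incoherent sources combine by intensity addition: L_total = 10·log₁₀(Σ 10^(L_i/10)).
Σ 10^(L/10) = 10^(82/10) + 10^(81/10) = 2.844e+08.
L_total = 10·log₁₀(2.844e+08) = 84.54 dB.

84.5 dB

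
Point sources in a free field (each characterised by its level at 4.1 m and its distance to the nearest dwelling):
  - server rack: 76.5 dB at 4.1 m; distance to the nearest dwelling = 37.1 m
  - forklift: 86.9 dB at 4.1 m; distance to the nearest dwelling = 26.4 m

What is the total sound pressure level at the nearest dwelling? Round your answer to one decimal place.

First find each source's level at the receiver (point-source: −20·log₁₀(r/r_ref)), then combine on an intensity basis.
server rack: 76.5 − 20·log₁₀(37.1/4.1) = 76.5 − 19.13 = 57.37 dB.
forklift: 86.9 − 20·log₁₀(26.4/4.1) = 86.9 − 16.18 = 70.72 dB.
Σ 10^(L/10) = 1.236e+07 → L_total = 10·log₁₀(1.236e+07) = 70.92 dB.

70.9 dB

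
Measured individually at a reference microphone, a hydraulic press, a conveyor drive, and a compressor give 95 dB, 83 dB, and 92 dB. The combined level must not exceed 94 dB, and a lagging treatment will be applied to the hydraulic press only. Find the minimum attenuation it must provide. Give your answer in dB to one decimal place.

Everything except the hydraulic press sums to 10^(83/10) + 10^(92/10) = 1.784e+09 in linear terms, 92.51 dB.
The limit corresponds to 10^(94/10) = 2.512e+09; subtracting the fixed part leaves 7.275e+08 for the hydraulic press, i.e. 88.62 dB.
Required insertion loss = 95 − 88.62 = 6.38 dB.

6.4 dB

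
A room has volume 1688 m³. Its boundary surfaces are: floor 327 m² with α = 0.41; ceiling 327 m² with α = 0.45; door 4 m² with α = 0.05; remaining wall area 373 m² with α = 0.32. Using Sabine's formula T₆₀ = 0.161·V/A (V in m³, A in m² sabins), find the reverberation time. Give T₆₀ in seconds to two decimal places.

0.68 s

Total absorption A = 327·0.41 + 327·0.45 + 4·0.05 + 373·0.32 = 400.78 m² sabins.
T₆₀ = 0.161·V/A = 0.161·1688/400.78 = 0.678 s.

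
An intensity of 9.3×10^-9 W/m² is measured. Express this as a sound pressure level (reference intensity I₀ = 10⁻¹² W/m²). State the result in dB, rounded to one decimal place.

I/I₀ = 9.3×10^-9/10⁻¹² = 9.3×10^3, and L = 10·log₁₀(I/I₀).
L = 10·(0.9685 + 3) = 39.68 dB.

39.7 dB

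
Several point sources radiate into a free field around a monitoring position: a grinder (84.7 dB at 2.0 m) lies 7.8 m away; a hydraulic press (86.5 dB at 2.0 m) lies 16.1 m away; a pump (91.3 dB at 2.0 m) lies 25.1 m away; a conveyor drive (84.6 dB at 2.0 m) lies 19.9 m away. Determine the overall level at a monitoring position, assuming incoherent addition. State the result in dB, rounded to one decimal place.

Propagate each source to the receiver with L = L_ref − 20·log₁₀(r/r_ref), then add intensities.
grinder: 84.7 − 20·log₁₀(7.8/2.0) = 84.7 − 11.82 = 72.88 dB.
hydraulic press: 86.5 − 20·log₁₀(16.1/2.0) = 86.5 − 18.12 = 68.38 dB.
pump: 91.3 − 20·log₁₀(25.1/2.0) = 91.3 − 21.97 = 69.33 dB.
conveyor drive: 84.6 − 20·log₁₀(19.9/2.0) = 84.6 − 19.96 = 64.64 dB.
Σ 10^(L/10) = 3.777e+07 → L_total = 10·log₁₀(3.777e+07) = 75.77 dB.

75.8 dB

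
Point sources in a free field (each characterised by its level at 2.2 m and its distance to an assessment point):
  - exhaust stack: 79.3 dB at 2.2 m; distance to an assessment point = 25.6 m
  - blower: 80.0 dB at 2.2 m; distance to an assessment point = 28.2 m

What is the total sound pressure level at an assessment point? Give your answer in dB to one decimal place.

Propagate each source to the receiver with L = L_ref − 20·log₁₀(r/r_ref), then add intensities.
exhaust stack: 79.3 − 20·log₁₀(25.6/2.2) = 79.3 − 21.32 = 57.98 dB.
blower: 80.0 − 20·log₁₀(28.2/2.2) = 80.0 − 22.16 = 57.84 dB.
Σ 10^(L/10) = 1.237e+06 → L_total = 10·log₁₀(1.237e+06) = 60.92 dB.

60.9 dB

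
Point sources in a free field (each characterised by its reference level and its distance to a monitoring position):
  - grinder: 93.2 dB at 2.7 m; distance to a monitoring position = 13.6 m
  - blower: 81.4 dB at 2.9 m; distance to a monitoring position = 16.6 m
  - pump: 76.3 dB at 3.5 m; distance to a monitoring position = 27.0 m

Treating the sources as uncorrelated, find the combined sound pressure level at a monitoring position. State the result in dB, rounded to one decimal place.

79.4 dB

First find each source's level at the receiver (point-source: −20·log₁₀(r/r_ref)), then combine on an intensity basis.
grinder: 93.2 − 20·log₁₀(13.6/2.7) = 93.2 − 14.04 = 79.16 dB.
blower: 81.4 − 20·log₁₀(16.6/2.9) = 81.4 − 15.15 = 66.25 dB.
pump: 76.3 − 20·log₁₀(27.0/3.5) = 76.3 − 17.75 = 58.55 dB.
Σ 10^(L/10) = 8.728e+07 → L_total = 10·log₁₀(8.728e+07) = 79.41 dB.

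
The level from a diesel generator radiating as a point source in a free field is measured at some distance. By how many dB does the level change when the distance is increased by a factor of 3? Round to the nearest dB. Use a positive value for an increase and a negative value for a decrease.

-10 dB

Point-source spreading: ΔL = −20·log₁₀(r₂/r₁).
ΔL = −20·log₁₀(3) = -9.54 dB.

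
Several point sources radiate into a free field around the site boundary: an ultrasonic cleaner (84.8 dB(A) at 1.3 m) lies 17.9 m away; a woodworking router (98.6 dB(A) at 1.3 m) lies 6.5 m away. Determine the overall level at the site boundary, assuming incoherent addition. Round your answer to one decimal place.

Propagate each source to the receiver with L = L_ref − 20·log₁₀(r/r_ref), then add intensities.
ultrasonic cleaner: 84.8 − 20·log₁₀(17.9/1.3) = 84.8 − 22.78 = 62.02 dB(A).
woodworking router: 98.6 − 20·log₁₀(6.5/1.3) = 98.6 − 13.98 = 84.62 dB(A).
Σ 10^(L/10) = 2.914e+08 → L_total = 10·log₁₀(2.914e+08) = 84.64 dB(A).

84.6 dB(A)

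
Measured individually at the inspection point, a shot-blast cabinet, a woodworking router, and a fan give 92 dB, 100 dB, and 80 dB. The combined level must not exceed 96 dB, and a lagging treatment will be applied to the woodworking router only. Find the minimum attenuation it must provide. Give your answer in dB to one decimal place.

The untreated sources together contribute 10^(92/10) + 10^(80/10) = 1.685e+09, i.e. 92.27 dB.
To meet 96 dB overall, the treated woodworking router may contribute at most 10^(96/10) − 1.685e+09 = 2.296e+09, i.e. 93.61 dB.
Required insertion loss = 100 − 93.61 = 6.39 dB.

6.4 dB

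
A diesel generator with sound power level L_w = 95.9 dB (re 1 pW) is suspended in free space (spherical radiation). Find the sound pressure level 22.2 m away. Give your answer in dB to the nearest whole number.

L_p = L_w − 10·log₁₀(4π·r²) with r = 22.2 m.
4π·r² = 6193 m², 10·log₁₀ of that is 37.919 dB.
L_p = 95.9 − 37.919 = 57.98 dB.

58 dB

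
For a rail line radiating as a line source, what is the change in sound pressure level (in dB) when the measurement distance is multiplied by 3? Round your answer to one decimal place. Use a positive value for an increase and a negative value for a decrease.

-4.8 dB

Line-source spreading: ΔL = −10·log₁₀(r₂/r₁).
ΔL = −10·log₁₀(3) = -4.77 dB.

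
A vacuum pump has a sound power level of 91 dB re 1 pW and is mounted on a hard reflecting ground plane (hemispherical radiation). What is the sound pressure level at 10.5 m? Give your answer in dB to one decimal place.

Free-field hemispherical radiation: L_p = L_w − 10·log₁₀(2π·r²), r = 10.5 m.
2π·r² = 692.7 m², 10·log₁₀ of that is 28.406 dB.
L_p = 91 − 28.406 = 62.59 dB.

62.6 dB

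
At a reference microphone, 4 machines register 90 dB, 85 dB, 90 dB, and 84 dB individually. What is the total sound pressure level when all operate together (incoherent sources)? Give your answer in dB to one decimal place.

Incoherent sources combine by intensity addition: L_total = 10·log₁₀(Σ 10^(L_i/10)).
Σ 10^(L/10) = 10^(90/10) + 10^(85/10) + 10^(90/10) + 10^(84/10) = 2.567e+09.
L_total = 10·log₁₀(2.567e+09) = 94.09 dB.

94.1 dB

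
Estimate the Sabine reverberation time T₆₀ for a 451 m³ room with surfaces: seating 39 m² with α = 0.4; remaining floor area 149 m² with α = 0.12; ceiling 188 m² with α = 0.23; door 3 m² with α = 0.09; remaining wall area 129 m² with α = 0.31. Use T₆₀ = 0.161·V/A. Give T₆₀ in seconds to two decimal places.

A = Σ Sᵢαᵢ = 39·0.4 + 149·0.12 + 188·0.23 + 3·0.09 + 129·0.31 = 116.98 m².
T₆₀ = 0.161·V/A = 0.161·451/116.98 = 0.621 s.

0.62 s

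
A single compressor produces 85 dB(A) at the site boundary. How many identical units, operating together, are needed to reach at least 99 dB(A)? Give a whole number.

26

N identical sources give L₁ + 10·log₁₀ N, so require 10·log₁₀ N ≥ 99 − 85 = 14.0 dB.
N ≥ 10^(14.0/10) = 25.119, so N = 26.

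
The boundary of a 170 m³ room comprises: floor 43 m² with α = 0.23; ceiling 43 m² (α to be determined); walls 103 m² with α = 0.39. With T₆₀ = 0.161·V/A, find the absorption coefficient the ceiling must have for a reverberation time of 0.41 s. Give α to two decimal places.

A = 0.161·V/T₆₀ = 0.161·170/0.41 = 66.76 m² sabins.
Absorption from the other surfaces = 43·0.23 + 103·0.39 = 50.06 m², so the ceiling must supply 16.70 m² over 43 m².
α = 16.70/43 = 0.388.

0.39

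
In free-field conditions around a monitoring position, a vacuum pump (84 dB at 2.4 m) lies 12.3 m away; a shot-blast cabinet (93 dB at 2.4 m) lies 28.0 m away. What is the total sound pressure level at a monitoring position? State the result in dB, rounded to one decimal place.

First find each source's level at the receiver (point-source: −20·log₁₀(r/r_ref)), then combine on an intensity basis.
vacuum pump: 84 − 20·log₁₀(12.3/2.4) = 84 − 14.19 = 69.81 dB.
shot-blast cabinet: 93 − 20·log₁₀(28.0/2.4) = 93 − 21.34 = 71.66 dB.
Σ 10^(L/10) = 2.422e+07 → L_total = 10·log₁₀(2.422e+07) = 73.84 dB.

73.8 dB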